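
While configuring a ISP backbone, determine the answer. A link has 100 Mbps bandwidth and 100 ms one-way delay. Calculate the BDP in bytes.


Given: bandwidth = 100 Mbps, delay = 100 ms
BDP in bits = 100 * 10^6 * 100 / 1000
BDP in bits = 10000000
BDP in bytes = 10000000 / 8 = 1250000

1250000


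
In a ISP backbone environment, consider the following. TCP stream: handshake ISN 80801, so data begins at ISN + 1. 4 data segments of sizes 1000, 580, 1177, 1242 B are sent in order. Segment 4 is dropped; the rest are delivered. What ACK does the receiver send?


SYN uses sequence number 80801; first data byte = ISN + 1 = 80802.
Segment 1: SEQ = 80802, len = 1000 B, covers [80802, 81801]
Segment 2: SEQ = 81802, len = 580 B, covers [81802, 82381]
Segment 3: SEQ = 82382, len = 1177 B, covers [82382, 83558]
Segment 4: SEQ = 83559, len = 1242 B, covers [83559, 84800] [LOST]
In-order data received: bytes [80802, 83558] (segments 1..3).
Segment 4 missing -> gap begins at byte 83559.
Cumulative ACK = next expected in-order byte = 80802 + 1000 + 580 + 1177 = 83559

83559


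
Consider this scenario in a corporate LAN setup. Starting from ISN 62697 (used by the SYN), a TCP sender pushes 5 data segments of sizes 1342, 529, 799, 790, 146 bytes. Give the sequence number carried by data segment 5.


The SYN occupies sequence number ISN = 62697, so the first data byte is ISN + 1 = 62698.
SEQ of data segment i = (ISN + 1) + sum of payload sizes of segments 1..i-1.
Segment 1: SEQ = 62698, payload = 1342 bytes
Segment 2: SEQ = 64040, payload = 529 bytes
Segment 3: SEQ = 64569, payload = 799 bytes
Segment 4: SEQ = 65368, payload = 790 bytes
Segment 5: SEQ = 66158, payload = 146 bytes
SEQ of segment 5 = 62698 + 1342 + 529 + 799 + 790 = 66158

66158


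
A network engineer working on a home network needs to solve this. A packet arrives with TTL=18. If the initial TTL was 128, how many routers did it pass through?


Given: initial TTL = 128, received TTL = 18
Hops = initial TTL - received TTL
Hops = 128 - 18 = 110

110


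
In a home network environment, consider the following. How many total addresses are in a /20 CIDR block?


Given: CIDR prefix /20
Host bits = 32 - 20 = 12
Total addresses = 2^12 = 4096

4096


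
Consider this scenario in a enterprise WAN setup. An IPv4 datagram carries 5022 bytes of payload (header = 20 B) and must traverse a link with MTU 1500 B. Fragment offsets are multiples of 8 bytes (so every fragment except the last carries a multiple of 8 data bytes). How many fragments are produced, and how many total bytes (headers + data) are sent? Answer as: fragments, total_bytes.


Max data per non-final fragment = floor((MTU - header)/8)*8 = floor((1500 - 20)/8)*8 = floor(1480/8)*8 = 1480 B
Final fragment needs no 8-byte alignment: it can carry up to MTU - header = 1480 B
Non-final fragments needed = ceil((payload - 1480) / 1480) = ceil(3542/1480) = ceil(2.3932) = 3
Number of fragments = 3 + 1 = 4
Fragment sizes (data): 3 * 1480 B + 582 B (last, 582 <= 1480 OK)
Total bytes sent = payload + n_frags * header = 5022 + 4*20 = 5022 + 80 = 5102 B

4, 5102


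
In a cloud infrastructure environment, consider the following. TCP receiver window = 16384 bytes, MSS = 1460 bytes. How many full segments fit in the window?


Given: RWND = 16384 bytes, MSS = 1460 bytes
Full segments = floor(RWND / MSS)
Full segments = floor(16384 / 1460)
Full segments = floor(11.2219) = 11

11


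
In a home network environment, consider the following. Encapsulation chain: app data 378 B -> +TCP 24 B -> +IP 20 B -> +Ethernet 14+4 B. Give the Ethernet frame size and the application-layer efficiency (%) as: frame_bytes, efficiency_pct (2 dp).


TCP segment = 378 + 24 = 402 B
IP packet = 402 + 20 = 422 B
Ethernet frame = 422 + 14 + 4 = 440 B
Efficiency = app / frame = 378 / 440 = 0.859091 = 85.9091% -> 85.91% (2 dp)

440, 85.91


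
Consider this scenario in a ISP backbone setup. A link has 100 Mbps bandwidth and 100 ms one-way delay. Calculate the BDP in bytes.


Given: bandwidth = 100 Mbps, delay = 100 ms
BDP in bits = 100 * 10^6 * 100 / 1000
BDP in bits = 10000000
BDP in bytes = 10000000 / 8 = 1250000

1250000


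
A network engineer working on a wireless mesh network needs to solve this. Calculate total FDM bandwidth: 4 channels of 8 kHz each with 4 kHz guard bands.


Given: 4 channels, 8 kHz each, guard = 4 kHz
Channel bandwidth = 4 * 8 = 32 kHz
Guard bands = 3 gaps * 4 kHz = 12 kHz
Total = 32 + 12 = 44 kHz

44


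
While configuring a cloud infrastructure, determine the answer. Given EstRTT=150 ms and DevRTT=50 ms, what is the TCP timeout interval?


Given: EstRTT = 150 ms, DevRTT = 50 ms
Timeout = EstRTT + 4 * DevRTT
4 * DevRTT = 4 * 50 = 200
Timeout = 150 + 200 = 350 ms

350


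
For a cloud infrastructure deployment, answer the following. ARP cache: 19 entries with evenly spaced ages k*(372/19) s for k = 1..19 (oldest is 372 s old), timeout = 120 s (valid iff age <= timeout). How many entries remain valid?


Ages are k * 372/19 s for k = 1..19 (spacing = 19.5789 s).
Entry k is valid iff k * 372/19 <= 120 iff k <= 19 * 120 / 372 = 6.1290
n_valid = floor(6.1290) = 6
(n_stale = 19 - 6 = 13)

6


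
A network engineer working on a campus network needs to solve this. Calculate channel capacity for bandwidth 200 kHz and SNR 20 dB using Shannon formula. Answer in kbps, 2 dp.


Given: B = 200 kHz, SNR = 20 dB
SNR linear = 10^(20/10) = 100
1 + SNR = 101
log2(101) = 6.6582114828
C = 200 * 1000 * 6.6582114828 = 1331642.2966 bps
C = 1331.642297 kbps -> 1331.64 kbps (2 dp)

1331.64


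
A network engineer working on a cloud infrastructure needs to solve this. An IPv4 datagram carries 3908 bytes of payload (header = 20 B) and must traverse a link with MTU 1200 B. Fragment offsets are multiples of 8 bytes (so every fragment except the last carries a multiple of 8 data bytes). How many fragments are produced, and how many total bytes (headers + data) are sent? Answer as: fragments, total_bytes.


Max data per non-final fragment = floor((MTU - header)/8)*8 = floor((1200 - 20)/8)*8 = floor(1180/8)*8 = 1176 B
Final fragment needs no 8-byte alignment: it can carry up to MTU - header = 1180 B
Non-final fragments needed = ceil((payload - 1180) / 1176) = ceil(2728/1176) = ceil(2.3197) = 3
Number of fragments = 3 + 1 = 4
Fragment sizes (data): 3 * 1176 B + 380 B (last, 380 <= 1180 OK)
Total bytes sent = payload + n_frags * header = 3908 + 4*20 = 3908 + 80 = 3988 B

4, 3988


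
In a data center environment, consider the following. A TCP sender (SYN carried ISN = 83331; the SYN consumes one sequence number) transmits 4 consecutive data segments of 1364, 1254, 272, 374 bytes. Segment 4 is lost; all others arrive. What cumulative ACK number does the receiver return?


SYN uses sequence number 83331; first data byte = ISN + 1 = 83332.
Segment 1: SEQ = 83332, len = 1364 B, covers [83332, 84695]
Segment 2: SEQ = 84696, len = 1254 B, covers [84696, 85949]
Segment 3: SEQ = 85950, len = 272 B, covers [85950, 86221]
Segment 4: SEQ = 86222, len = 374 B, covers [86222, 86595] [LOST]
In-order data received: bytes [83332, 86221] (segments 1..3).
Segment 4 missing -> gap begins at byte 86222.
Cumulative ACK = next expected in-order byte = 83332 + 1364 + 1254 + 272 = 86222

86222


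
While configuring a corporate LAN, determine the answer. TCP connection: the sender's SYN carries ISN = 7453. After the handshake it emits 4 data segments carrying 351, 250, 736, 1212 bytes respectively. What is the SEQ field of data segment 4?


The SYN occupies sequence number ISN = 7453, so the first data byte is ISN + 1 = 7454.
SEQ of data segment i = (ISN + 1) + sum of payload sizes of segments 1..i-1.
Segment 1: SEQ = 7454, payload = 351 bytes
Segment 2: SEQ = 7805, payload = 250 bytes
Segment 3: SEQ = 8055, payload = 736 bytes
Segment 4: SEQ = 8791, payload = 1212 bytes
SEQ of segment 4 = 7454 + 351 + 250 + 736 = 8791

8791


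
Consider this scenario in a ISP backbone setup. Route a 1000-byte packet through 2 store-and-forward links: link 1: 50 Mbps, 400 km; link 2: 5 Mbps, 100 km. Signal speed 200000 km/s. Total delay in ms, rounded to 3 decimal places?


Packet = 1000 bytes = 8000 bits. Store-and-forward: sum (t_trans + t_prop) per link.
Link 1: t_trans = 8000/(50*10^6) s = 0.1600 ms; t_prop = 400/200000 s = 2.0000 ms; subtotal = 2.1600 ms
Link 2: t_trans = 8000/(5*10^6) s = 1.6000 ms; t_prop = 100/200000 s = 0.5000 ms; subtotal = 2.1000 ms
End-to-end = 2.1600 + 2.1000 = 4.2600 ms -> 4.260 ms (3 dp)

4.260


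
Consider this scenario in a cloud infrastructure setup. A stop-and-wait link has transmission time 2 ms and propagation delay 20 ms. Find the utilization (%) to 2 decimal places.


Given: Ttrans = 2 ms, Tprop = 20 ms
RTT = 2 * Tprop = 2 * 20 = 40 ms
U = Ttrans / (Ttrans + RTT)
U = 2 / (2 + 40)
U = 2 / 42 = 0.047619
U% = 4.76%

4.76


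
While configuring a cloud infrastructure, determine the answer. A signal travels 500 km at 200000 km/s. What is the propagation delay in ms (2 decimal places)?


Given: distance = 500 km, speed = 200000 km/s
Delay = distance / speed = 500 / 200000 seconds
Delay in ms = 500 * 1000 / 200000
Delay = 2.5000 ms
Rounded to 2 dp = 2.50 ms

2.50


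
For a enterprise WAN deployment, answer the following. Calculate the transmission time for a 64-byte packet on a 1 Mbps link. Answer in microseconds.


Given: packet = 64 bytes, bandwidth = 1 Mbps
Packet in bits = 64 * 8 = 512 bits
Bandwidth = 1 * 10^6 = 1000000 bps
Time = 512 / 1000000 seconds
Time in us = 512 * 10^6 / 1000000 = 512

512


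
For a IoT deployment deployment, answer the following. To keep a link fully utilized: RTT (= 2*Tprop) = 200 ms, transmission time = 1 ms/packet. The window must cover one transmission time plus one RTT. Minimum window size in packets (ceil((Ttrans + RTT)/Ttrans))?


Given: Ttrans = 1 ms, RTT = 200 ms (= 2 * Tprop, Tprop = 100 ms)
Time until first ACK returns = Ttrans + RTT = 1 + 200 = 201 ms
Need W * Ttrans >= Ttrans + RTT  ->  W >= (Ttrans + RTT) / Ttrans
(Ttrans + RTT) / Ttrans = 201 / 1 = 201
W_min = ceil(201) = 201

201


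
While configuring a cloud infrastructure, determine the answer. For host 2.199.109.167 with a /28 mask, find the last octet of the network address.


Given: IP = 2.199.109.167, prefix = /28
Subnet mask = 255.255.255.240
Last octet of IP: 167
Last octet of mask: 240
Network last octet = 167 AND 240 = 160

160


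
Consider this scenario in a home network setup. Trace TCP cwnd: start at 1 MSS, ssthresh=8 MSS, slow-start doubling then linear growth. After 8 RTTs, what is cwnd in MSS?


RTT 0: cwnd = 1 MSS (initial)
RTT 1: cwnd = 2 MSS (slow start, doubled)
RTT 2: cwnd = 4 MSS (slow start, doubled)
RTT 3: cwnd = 8 MSS (slow start, doubled)
RTT 4: cwnd = 9 MSS (congestion avoidance, +1)
RTT 5: cwnd = 10 MSS (congestion avoidance, +1)
RTT 6: cwnd = 11 MSS (congestion avoidance, +1)
RTT 7: cwnd = 12 MSS (congestion avoidance, +1)
RTT 8: cwnd = 13 MSS (congestion avoidance, +1)

13


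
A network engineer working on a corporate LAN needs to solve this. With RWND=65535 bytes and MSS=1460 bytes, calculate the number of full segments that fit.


Given: RWND = 65535 bytes, MSS = 1460 bytes
Full segments = floor(RWND / MSS)
Full segments = floor(65535 / 1460)
Full segments = floor(44.887) = 44

44


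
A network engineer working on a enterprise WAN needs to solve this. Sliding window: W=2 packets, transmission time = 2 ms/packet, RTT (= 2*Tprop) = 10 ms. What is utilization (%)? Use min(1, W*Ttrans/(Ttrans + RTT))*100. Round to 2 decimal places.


Given: W = 2, Ttrans = 2 ms, RTT = 10 ms (= 2 * Tprop, Tprop = 5 ms)
Cycle time = Ttrans + RTT = 2 + 10 = 12 ms (first packet sent until its ACK returns)
W * Ttrans = 2 * 2 = 4 ms of sending per cycle
W * Ttrans / (Ttrans + RTT) = 4 / 12 = 0.333333
U = min(1, 0.333333) = 0.333333
U% = 33.33%

33.33


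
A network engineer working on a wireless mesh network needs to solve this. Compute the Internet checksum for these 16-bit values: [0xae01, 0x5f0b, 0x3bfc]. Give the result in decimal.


Given words: [0xae01, 0x5f0b, 0x3bfc]
Step 1: Sum all words
Raw sum = 44545 + 24331 + 15356 = 84232
Step 2: Fold carry: (18696 + 1) = 18697
One's complement = ~18697 & 0xFFFF = 46838

46838


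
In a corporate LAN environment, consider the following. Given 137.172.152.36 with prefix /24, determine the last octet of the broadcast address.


Given: IP = 137.172.152.36, prefix = /24
Host bits = 32 - 24 = 8
Network last octet = 36 AND mask = 0
Host part size = 2^8 - 1 = 255
Broadcast last octet = 0 OR 255 = 255

255


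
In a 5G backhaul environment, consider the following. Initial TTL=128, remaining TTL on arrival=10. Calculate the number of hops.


Given: initial TTL = 128, received TTL = 10
Hops = initial TTL - received TTL
Hops = 128 - 10 = 118

118


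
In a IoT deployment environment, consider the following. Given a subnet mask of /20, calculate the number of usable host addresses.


Given: subnet mask /20
Host bits = 32 - 20 = 12
Total addresses = 2^12 = 4096
Usable hosts = 4096 - 2 (network + broadcast) = 4094

4094


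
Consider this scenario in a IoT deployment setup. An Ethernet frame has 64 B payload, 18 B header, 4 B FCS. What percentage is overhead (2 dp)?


Given: payload = 64 B, header = 18 B, trailer = 4 B
Overhead bytes = header + trailer = 18 + 4 = 22
Total frame = payload + overhead = 64 + 22 = 86
Overhead % = 22 / 86 * 100 = 25.5814% -> 25.58% (2 dp)

25.58


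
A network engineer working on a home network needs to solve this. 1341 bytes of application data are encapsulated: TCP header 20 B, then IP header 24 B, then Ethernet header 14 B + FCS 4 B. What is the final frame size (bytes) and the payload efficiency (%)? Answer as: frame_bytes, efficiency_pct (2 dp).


TCP segment = 1341 + 20 = 1361 B
IP packet = 1361 + 24 = 1385 B
Ethernet frame = 1385 + 14 + 4 = 1403 B
Efficiency = app / frame = 1341 / 1403 = 0.955809 = 95.5809% -> 95.58% (2 dp)

1403, 95.58


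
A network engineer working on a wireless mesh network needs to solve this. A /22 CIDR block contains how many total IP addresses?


Given: CIDR prefix /22
Host bits = 32 - 22 = 10
Total addresses = 2^10 = 1024

1024


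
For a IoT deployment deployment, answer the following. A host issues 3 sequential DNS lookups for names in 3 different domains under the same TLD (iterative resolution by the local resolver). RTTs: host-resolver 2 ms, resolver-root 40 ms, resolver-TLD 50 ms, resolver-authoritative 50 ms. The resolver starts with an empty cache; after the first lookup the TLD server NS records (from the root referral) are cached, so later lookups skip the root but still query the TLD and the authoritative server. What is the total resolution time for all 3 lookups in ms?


Lookup 1 (cold cache): local + root + TLD + auth = 2 + 40 + 50 + 50 = 142 ms
Lookups 2..3 (TLD NS cached -> skip root; new domain -> still ask TLD and auth): local + TLD + auth = 2 + 50 + 50 = 102 ms each
Remaining 2 lookups: 2 * 102 = 204 ms
Total = 142 + 204 = 346 ms

346


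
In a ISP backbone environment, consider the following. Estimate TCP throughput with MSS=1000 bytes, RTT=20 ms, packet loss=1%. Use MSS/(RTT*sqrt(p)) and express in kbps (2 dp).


Given: MSS = 1000 bytes, RTT = 20 ms, loss = 1%
RTT in seconds = 20 / 1000 = 0.02
Loss rate = 1% = 0.01
sqrt(loss) = sqrt(0.01) = 0.1
Throughput (bytes/s) = 1000 / (0.02 * 0.1) = 500000.0000
Throughput (kbps) = 500000.0000 * 8 / 1000 = 4000.000000 -> 4000.00 kbps (2 dp)

4000.00


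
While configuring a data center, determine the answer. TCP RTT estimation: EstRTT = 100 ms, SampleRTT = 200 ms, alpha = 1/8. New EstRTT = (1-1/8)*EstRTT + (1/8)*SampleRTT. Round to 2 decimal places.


Given: EstRTT = 100 ms, SampleRTT = 200 ms, alpha = 1/8
New EstRTT = (1 - alpha) * EstRTT + alpha * SampleRTT
(7/8) * 100 = 87.5
(1/8) * 200 = 25
New EstRTT = 87.5 + 25 = 112.5 ms -> 112.50 ms (2 dp)

112.50


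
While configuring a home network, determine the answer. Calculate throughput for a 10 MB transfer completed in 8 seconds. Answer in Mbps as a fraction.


Given: file = 10 MB, time = 8 s
File in Mb = 10 * 8 = 80 Mb
Throughput = 80 / 8 Mbps
Throughput = 10 Mbps

10


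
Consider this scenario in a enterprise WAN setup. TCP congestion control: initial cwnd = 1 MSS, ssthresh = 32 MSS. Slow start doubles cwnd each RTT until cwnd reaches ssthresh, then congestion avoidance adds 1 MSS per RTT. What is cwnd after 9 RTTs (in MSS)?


RTT 0: cwnd = 1 MSS (initial)
RTT 1: cwnd = 2 MSS (slow start, doubled)
RTT 2: cwnd = 4 MSS (slow start, doubled)
RTT 3: cwnd = 8 MSS (slow start, doubled)
RTT 4: cwnd = 16 MSS (slow start, doubled)
RTT 5: cwnd = 32 MSS (slow start, doubled)
RTT 6: cwnd = 33 MSS (congestion avoidance, +1)
RTT 7: cwnd = 34 MSS (congestion avoidance, +1)
RTT 8: cwnd = 35 MSS (congestion avoidance, +1)
RTT 9: cwnd = 36 MSS (congestion avoidance, +1)

36


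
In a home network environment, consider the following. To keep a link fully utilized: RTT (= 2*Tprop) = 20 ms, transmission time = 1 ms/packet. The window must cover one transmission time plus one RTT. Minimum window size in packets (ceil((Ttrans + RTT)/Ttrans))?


Given: Ttrans = 1 ms, RTT = 20 ms (= 2 * Tprop, Tprop = 10 ms)
Time until first ACK returns = Ttrans + RTT = 1 + 20 = 21 ms
Need W * Ttrans >= Ttrans + RTT  ->  W >= (Ttrans + RTT) / Ttrans
(Ttrans + RTT) / Ttrans = 21 / 1 = 21
W_min = ceil(21) = 21

21


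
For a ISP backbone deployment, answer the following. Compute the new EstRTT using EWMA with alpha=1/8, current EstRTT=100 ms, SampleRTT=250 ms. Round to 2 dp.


Given: EstRTT = 100 ms, SampleRTT = 250 ms, alpha = 1/8
New EstRTT = (1 - alpha) * EstRTT + alpha * SampleRTT
(7/8) * 100 = 87.5
(1/8) * 250 = 31.25
New EstRTT = 87.5 + 31.25 = 118.75 ms -> 118.75 ms (2 dp)

118.75


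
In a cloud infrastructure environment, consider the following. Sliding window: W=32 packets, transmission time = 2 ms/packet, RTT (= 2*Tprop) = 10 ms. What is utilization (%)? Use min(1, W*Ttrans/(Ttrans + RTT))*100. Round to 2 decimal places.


Given: W = 32, Ttrans = 2 ms, RTT = 10 ms (= 2 * Tprop, Tprop = 5 ms)
Cycle time = Ttrans + RTT = 2 + 10 = 12 ms (first packet sent until its ACK returns)
W * Ttrans = 32 * 2 = 64 ms of sending per cycle
W * Ttrans / (Ttrans + RTT) = 64 / 12 = 5.333333
U = min(1, 5.333333) = 1.000000
U% = 100.00%

100.00


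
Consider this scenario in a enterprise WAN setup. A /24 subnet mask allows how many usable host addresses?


Given: subnet mask /24
Host bits = 32 - 24 = 8
Total addresses = 2^8 = 256
Usable hosts = 256 - 2 (network + broadcast) = 254

254


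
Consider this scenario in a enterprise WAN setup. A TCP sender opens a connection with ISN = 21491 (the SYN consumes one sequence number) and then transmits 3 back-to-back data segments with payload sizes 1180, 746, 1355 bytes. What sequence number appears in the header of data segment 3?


The SYN occupies sequence number ISN = 21491, so the first data byte is ISN + 1 = 21492.
SEQ of data segment i = (ISN + 1) + sum of payload sizes of segments 1..i-1.
Segment 1: SEQ = 21492, payload = 1180 bytes
Segment 2: SEQ = 22672, payload = 746 bytes
Segment 3: SEQ = 23418, payload = 1355 bytes
SEQ of segment 3 = 21492 + 1180 + 746 = 23418

23418


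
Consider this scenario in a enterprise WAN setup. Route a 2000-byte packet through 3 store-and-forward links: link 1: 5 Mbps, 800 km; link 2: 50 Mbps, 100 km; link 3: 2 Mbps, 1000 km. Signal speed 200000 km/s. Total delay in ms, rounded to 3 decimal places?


Packet = 2000 bytes = 16000 bits. Store-and-forward: sum (t_trans + t_prop) per link.
Link 1: t_trans = 16000/(5*10^6) s = 3.2000 ms; t_prop = 800/200000 s = 4.0000 ms; subtotal = 7.2000 ms
Link 2: t_trans = 16000/(50*10^6) s = 0.3200 ms; t_prop = 100/200000 s = 0.5000 ms; subtotal = 0.8200 ms
Link 3: t_trans = 16000/(2*10^6) s = 8.0000 ms; t_prop = 1000/200000 s = 5.0000 ms; subtotal = 13.0000 ms
End-to-end = 7.2000 + 0.8200 + 13.0000 = 21.0200 ms -> 21.020 ms (3 dp)

21.020


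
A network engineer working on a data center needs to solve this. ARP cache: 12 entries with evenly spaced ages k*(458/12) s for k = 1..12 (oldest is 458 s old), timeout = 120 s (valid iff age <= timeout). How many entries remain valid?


Ages are k * 458/12 s for k = 1..12 (spacing = 38.1667 s).
Entry k is valid iff k * 458/12 <= 120 iff k <= 12 * 120 / 458 = 3.1441
n_valid = floor(3.1441) = 3
(n_stale = 12 - 3 = 9)

3


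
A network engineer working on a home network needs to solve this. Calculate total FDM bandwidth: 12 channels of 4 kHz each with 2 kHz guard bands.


Given: 12 channels, 4 kHz each, guard = 2 kHz
Channel bandwidth = 12 * 4 = 48 kHz
Guard bands = 11 gaps * 2 kHz = 22 kHz
Total = 48 + 22 = 70 kHz

70


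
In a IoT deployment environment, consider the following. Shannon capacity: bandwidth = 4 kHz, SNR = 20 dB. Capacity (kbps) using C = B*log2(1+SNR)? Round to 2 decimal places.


Given: B = 4 kHz, SNR = 20 dB
SNR linear = 10^(20/10) = 100
1 + SNR = 101
log2(101) = 6.6582114828
C = 4 * 1000 * 6.6582114828 = 26632.8459 bps
C = 26.632846 kbps -> 26.63 kbps (2 dp)

26.63


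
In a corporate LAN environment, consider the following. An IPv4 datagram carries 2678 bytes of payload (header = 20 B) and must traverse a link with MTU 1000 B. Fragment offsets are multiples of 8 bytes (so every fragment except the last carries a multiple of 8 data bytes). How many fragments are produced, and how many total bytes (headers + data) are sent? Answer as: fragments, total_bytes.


Max data per non-final fragment = floor((MTU - header)/8)*8 = floor((1000 - 20)/8)*8 = floor(980/8)*8 = 976 B
Final fragment needs no 8-byte alignment: it can carry up to MTU - header = 980 B
Non-final fragments needed = ceil((payload - 980) / 976) = ceil(1698/976) = ceil(1.7398) = 2
Number of fragments = 2 + 1 = 3
Fragment sizes (data): 2 * 976 B + 726 B (last, 726 <= 980 OK)
Total bytes sent = payload + n_frags * header = 2678 + 3*20 = 2678 + 60 = 2738 B

3, 2738


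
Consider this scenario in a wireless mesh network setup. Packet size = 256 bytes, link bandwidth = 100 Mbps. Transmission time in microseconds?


Given: packet = 256 bytes, bandwidth = 100 Mbps
Packet in bits = 256 * 8 = 2048 bits
Bandwidth = 100 * 10^6 = 100000000 bps
Time = 2048 / 100000000 seconds
Time in us = 2048 * 10^6 / 100000000 = 20.48

20.48


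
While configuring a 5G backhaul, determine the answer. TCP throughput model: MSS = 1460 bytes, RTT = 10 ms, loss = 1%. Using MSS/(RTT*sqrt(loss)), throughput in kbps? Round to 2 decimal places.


Given: MSS = 1460 bytes, RTT = 10 ms, loss = 1%
RTT in seconds = 10 / 1000 = 0.01
Loss rate = 1% = 0.01
sqrt(loss) = sqrt(0.01) = 0.1
Throughput (bytes/s) = 1460 / (0.01 * 0.1) = 1460000.0000
Throughput (kbps) = 1460000.0000 * 8 / 1000 = 11680.000000 -> 11680.00 kbps (2 dp)

11680.00


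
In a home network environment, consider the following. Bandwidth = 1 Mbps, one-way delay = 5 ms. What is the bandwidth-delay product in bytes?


Given: bandwidth = 1 Mbps, delay = 5 ms
BDP in bits = 1 * 10^6 * 5 / 1000
BDP in bits = 5000
BDP in bytes = 5000 / 8 = 625

625


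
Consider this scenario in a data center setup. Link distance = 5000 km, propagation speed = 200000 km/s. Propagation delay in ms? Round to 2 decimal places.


Given: distance = 5000 km, speed = 200000 km/s
Delay = distance / speed = 5000 / 200000 seconds
Delay in ms = 5000 * 1000 / 200000
Delay = 25.0000 ms
Rounded to 2 dp = 25.00 ms

25.00


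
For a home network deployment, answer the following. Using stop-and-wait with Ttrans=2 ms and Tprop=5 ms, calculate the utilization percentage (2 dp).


Given: Ttrans = 2 ms, Tprop = 5 ms
RTT = 2 * Tprop = 2 * 5 = 10 ms
U = Ttrans / (Ttrans + RTT)
U = 2 / (2 + 10)
U = 2 / 12 = 0.166667
U% = 16.67%

16.67


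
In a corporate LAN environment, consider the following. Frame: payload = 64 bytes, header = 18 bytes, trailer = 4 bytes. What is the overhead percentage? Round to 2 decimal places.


Given: payload = 64 B, header = 18 B, trailer = 4 B
Overhead bytes = header + trailer = 18 + 4 = 22
Total frame = payload + overhead = 64 + 22 = 86
Overhead % = 22 / 86 * 100 = 25.5814% -> 25.58% (2 dp)

25.58


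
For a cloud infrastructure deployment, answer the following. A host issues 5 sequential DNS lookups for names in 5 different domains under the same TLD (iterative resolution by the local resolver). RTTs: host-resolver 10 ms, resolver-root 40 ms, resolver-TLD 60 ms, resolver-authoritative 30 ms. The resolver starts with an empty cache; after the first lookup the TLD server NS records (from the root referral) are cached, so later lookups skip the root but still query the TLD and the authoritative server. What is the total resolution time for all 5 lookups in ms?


Lookup 1 (cold cache): local + root + TLD + auth = 10 + 40 + 60 + 30 = 140 ms
Lookups 2..5 (TLD NS cached -> skip root; new domain -> still ask TLD and auth): local + TLD + auth = 10 + 60 + 30 = 100 ms each
Remaining 4 lookups: 4 * 100 = 400 ms
Total = 140 + 400 = 540 ms

540


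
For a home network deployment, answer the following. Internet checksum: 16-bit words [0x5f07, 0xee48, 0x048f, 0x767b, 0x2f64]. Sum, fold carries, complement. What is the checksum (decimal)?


Given words: [0x5f07, 0xee48, 0x048f, 0x767b, 0x2f64]
Step 1: Sum all words
Raw sum = 24327 + 61000 + 1167 + 30331 + 12132 = 128957
Step 2: Fold carry: (63421 + 1) = 63422
One's complement = ~63422 & 0xFFFF = 2113

2113


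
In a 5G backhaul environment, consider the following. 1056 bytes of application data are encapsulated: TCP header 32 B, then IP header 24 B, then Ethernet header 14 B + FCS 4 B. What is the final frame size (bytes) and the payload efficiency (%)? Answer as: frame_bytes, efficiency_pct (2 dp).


TCP segment = 1056 + 32 = 1088 B
IP packet = 1088 + 24 = 1112 B
Ethernet frame = 1112 + 14 + 4 = 1130 B
Efficiency = app / frame = 1056 / 1130 = 0.934513 = 93.4513% -> 93.45% (2 dp)

1130, 93.45


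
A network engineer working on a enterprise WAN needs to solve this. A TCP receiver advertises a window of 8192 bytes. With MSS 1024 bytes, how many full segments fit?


Given: RWND = 8192 bytes, MSS = 1024 bytes
Full segments = floor(RWND / MSS)
Full segments = floor(8192 / 1024)
Full segments = floor(8.0) = 8

8


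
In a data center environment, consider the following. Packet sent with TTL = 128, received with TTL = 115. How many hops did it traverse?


Given: initial TTL = 128, received TTL = 115
Hops = initial TTL - received TTL
Hops = 128 - 115 = 13

13


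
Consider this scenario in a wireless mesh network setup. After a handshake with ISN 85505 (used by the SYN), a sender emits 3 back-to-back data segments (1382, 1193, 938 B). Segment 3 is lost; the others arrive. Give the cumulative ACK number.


SYN uses sequence number 85505; first data byte = ISN + 1 = 85506.
Segment 1: SEQ = 85506, len = 1382 B, covers [85506, 86887]
Segment 2: SEQ = 86888, len = 1193 B, covers [86888, 88080]
Segment 3: SEQ = 88081, len = 938 B, covers [88081, 89018] [LOST]
In-order data received: bytes [85506, 88080] (segments 1..2).
Segment 3 missing -> gap begins at byte 88081.
Cumulative ACK = next expected in-order byte = 85506 + 1382 + 1193 = 88081

88081


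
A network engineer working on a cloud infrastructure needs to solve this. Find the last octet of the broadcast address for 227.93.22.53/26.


Given: IP = 227.93.22.53, prefix = /26
Host bits = 32 - 26 = 6
Network last octet = 53 AND mask = 0
Host part size = 2^6 - 1 = 63
Broadcast last octet = 0 OR 63 = 63

63


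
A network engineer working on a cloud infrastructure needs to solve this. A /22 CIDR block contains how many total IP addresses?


Given: CIDR prefix /22
Host bits = 32 - 22 = 10
Total addresses = 2^10 = 1024

1024


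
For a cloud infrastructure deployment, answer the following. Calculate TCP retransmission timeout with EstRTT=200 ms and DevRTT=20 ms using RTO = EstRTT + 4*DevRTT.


Given: EstRTT = 200 ms, DevRTT = 20 ms
Timeout = EstRTT + 4 * DevRTT
4 * DevRTT = 4 * 20 = 80
Timeout = 200 + 80 = 280 ms

280


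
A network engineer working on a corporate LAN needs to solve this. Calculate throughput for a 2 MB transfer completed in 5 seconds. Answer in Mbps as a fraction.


Given: file = 2 MB, time = 5 s
File in Mb = 2 * 8 = 16 Mb
Throughput = 16 / 5 Mbps
Throughput = 16/5 Mbps

16/5


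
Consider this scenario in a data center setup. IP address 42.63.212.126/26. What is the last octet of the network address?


Given: IP = 42.63.212.126, prefix = /26
Subnet mask = 255.255.255.192
Last octet of IP: 126
Last octet of mask: 192
Network last octet = 126 AND 192 = 64

64


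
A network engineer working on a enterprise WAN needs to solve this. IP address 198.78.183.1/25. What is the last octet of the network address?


Given: IP = 198.78.183.1, prefix = /25
Subnet mask = 255.255.255.128
Last octet of IP: 1
Last octet of mask: 128
Network last octet = 1 AND 128 = 0

0


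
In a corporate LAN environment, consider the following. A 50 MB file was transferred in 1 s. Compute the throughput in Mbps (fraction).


Given: file = 50 MB, time = 1 s
File in Mb = 50 * 8 = 400 Mb
Throughput = 400 / 1 Mbps
Throughput = 400 Mbps

400


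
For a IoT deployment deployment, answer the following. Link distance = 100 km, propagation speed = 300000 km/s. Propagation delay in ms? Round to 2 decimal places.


Given: distance = 100 km, speed = 300000 km/s
Delay = distance / speed = 100 / 300000 seconds
Delay in ms = 100 * 1000 / 300000
Delay = 0.3333 ms
Rounded to 2 dp = 0.33 ms

0.33


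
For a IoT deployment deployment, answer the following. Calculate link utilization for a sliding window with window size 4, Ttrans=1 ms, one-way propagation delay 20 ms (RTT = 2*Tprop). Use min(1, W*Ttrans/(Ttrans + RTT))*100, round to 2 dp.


Given: W = 4, Ttrans = 1 ms, RTT = 40 ms (= 2 * Tprop, Tprop = 20 ms)
Cycle time = Ttrans + RTT = 1 + 40 = 41 ms (first packet sent until its ACK returns)
W * Ttrans = 4 * 1 = 4 ms of sending per cycle
W * Ttrans / (Ttrans + RTT) = 4 / 41 = 0.097561
U = min(1, 0.097561) = 0.097561
U% = 9.76%

9.76


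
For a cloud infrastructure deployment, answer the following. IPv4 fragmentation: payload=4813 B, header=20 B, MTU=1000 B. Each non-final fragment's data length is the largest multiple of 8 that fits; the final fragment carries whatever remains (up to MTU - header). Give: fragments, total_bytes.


Max data per non-final fragment = floor((MTU - header)/8)*8 = floor((1000 - 20)/8)*8 = floor(980/8)*8 = 976 B
Final fragment needs no 8-byte alignment: it can carry up to MTU - header = 980 B
Non-final fragments needed = ceil((payload - 980) / 976) = ceil(3833/976) = ceil(3.9273) = 4
Number of fragments = 4 + 1 = 5
Fragment sizes (data): 4 * 976 B + 909 B (last, 909 <= 980 OK)
Total bytes sent = payload + n_frags * header = 4813 + 5*20 = 4813 + 100 = 4913 B

5, 4913


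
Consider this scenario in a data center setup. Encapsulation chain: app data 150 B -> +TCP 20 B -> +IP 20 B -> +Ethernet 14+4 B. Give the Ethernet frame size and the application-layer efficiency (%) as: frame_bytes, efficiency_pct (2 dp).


TCP segment = 150 + 20 = 170 B
IP packet = 170 + 20 = 190 B
Ethernet frame = 190 + 14 + 4 = 208 B
Efficiency = app / frame = 150 / 208 = 0.721154 = 72.1154% -> 72.12% (2 dp)

208, 72.12


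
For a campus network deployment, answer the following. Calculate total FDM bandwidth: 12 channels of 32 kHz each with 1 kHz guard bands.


Given: 12 channels, 32 kHz each, guard = 1 kHz
Channel bandwidth = 12 * 32 = 384 kHz
Guard bands = 11 gaps * 1 kHz = 11 kHz
Total = 384 + 11 = 395 kHz

395


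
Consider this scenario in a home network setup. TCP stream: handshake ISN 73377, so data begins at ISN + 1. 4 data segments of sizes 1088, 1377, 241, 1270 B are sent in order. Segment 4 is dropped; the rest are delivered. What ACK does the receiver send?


SYN uses sequence number 73377; first data byte = ISN + 1 = 73378.
Segment 1: SEQ = 73378, len = 1088 B, covers [73378, 74465]
Segment 2: SEQ = 74466, len = 1377 B, covers [74466, 75842]
Segment 3: SEQ = 75843, len = 241 B, covers [75843, 76083]
Segment 4: SEQ = 76084, len = 1270 B, covers [76084, 77353] [LOST]
In-order data received: bytes [73378, 76083] (segments 1..3).
Segment 4 missing -> gap begins at byte 76084.
Cumulative ACK = next expected in-order byte = 73378 + 1088 + 1377 + 241 = 76084

76084


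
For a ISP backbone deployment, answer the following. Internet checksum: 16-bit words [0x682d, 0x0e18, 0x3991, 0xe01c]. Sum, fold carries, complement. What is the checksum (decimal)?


Given words: [0x682d, 0x0e18, 0x3991, 0xe01c]
Step 1: Sum all words
Raw sum = 26669 + 3608 + 14737 + 57372 = 102386
Step 2: Fold carry: (36850 + 1) = 36851
One's complement = ~36851 & 0xFFFF = 28684

28684


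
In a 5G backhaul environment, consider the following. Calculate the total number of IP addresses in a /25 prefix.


Given: CIDR prefix /25
Host bits = 32 - 25 = 7
Total addresses = 2^7 = 128

128


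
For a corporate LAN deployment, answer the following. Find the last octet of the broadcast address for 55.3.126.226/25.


Given: IP = 55.3.126.226, prefix = /25
Host bits = 32 - 25 = 7
Network last octet = 226 AND mask = 128
Host part size = 2^7 - 1 = 127
Broadcast last octet = 128 OR 127 = 255

255


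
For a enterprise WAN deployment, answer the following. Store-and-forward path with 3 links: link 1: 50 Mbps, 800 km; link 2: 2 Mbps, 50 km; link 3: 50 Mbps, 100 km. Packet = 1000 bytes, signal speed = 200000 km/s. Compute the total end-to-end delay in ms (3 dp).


Packet = 1000 bytes = 8000 bits. Store-and-forward: sum (t_trans + t_prop) per link.
Link 1: t_trans = 8000/(50*10^6) s = 0.1600 ms; t_prop = 800/200000 s = 4.0000 ms; subtotal = 4.1600 ms
Link 2: t_trans = 8000/(2*10^6) s = 4.0000 ms; t_prop = 50/200000 s = 0.2500 ms; subtotal = 4.2500 ms
Link 3: t_trans = 8000/(50*10^6) s = 0.1600 ms; t_prop = 100/200000 s = 0.5000 ms; subtotal = 0.6600 ms
End-to-end = 4.1600 + 4.2500 + 0.6600 = 9.0700 ms -> 9.070 ms (3 dp)

9.070


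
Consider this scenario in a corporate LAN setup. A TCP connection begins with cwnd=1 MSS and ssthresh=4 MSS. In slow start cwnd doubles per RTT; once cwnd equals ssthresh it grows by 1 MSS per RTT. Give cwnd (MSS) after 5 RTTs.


RTT 0: cwnd = 1 MSS (initial)
RTT 1: cwnd = 2 MSS (slow start, doubled)
RTT 2: cwnd = 4 MSS (slow start, doubled)
RTT 3: cwnd = 5 MSS (congestion avoidance, +1)
RTT 4: cwnd = 6 MSS (congestion avoidance, +1)
RTT 5: cwnd = 7 MSS (congestion avoidance, +1)

7


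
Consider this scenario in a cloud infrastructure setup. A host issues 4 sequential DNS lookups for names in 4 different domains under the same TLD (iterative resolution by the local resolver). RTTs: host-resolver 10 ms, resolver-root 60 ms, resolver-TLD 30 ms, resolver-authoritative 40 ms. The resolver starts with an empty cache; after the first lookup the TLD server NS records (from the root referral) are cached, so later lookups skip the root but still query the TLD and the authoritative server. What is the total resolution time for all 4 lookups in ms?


Lookup 1 (cold cache): local + root + TLD + auth = 10 + 60 + 30 + 40 = 140 ms
Lookups 2..4 (TLD NS cached -> skip root; new domain -> still ask TLD and auth): local + TLD + auth = 10 + 30 + 40 = 80 ms each
Remaining 3 lookups: 3 * 80 = 240 ms
Total = 140 + 240 = 380 ms

380


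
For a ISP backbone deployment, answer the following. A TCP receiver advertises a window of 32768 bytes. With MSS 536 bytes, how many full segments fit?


Given: RWND = 32768 bytes, MSS = 536 bytes
Full segments = floor(RWND / MSS)
Full segments = floor(32768 / 536)
Full segments = floor(61.1343) = 61

61


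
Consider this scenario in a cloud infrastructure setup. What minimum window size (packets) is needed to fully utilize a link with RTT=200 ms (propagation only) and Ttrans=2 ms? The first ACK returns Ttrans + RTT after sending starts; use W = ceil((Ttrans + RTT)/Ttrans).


Given: Ttrans = 2 ms, RTT = 200 ms (= 2 * Tprop, Tprop = 100 ms)
Time until first ACK returns = Ttrans + RTT = 2 + 200 = 202 ms
Need W * Ttrans >= Ttrans + RTT  ->  W >= (Ttrans + RTT) / Ttrans
(Ttrans + RTT) / Ttrans = 202 / 2 = 101
W_min = ceil(101) = 101

101


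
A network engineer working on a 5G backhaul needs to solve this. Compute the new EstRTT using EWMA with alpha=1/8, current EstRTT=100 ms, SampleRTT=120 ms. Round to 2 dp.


Given: EstRTT = 100 ms, SampleRTT = 120 ms, alpha = 1/8
New EstRTT = (1 - alpha) * EstRTT + alpha * SampleRTT
(7/8) * 100 = 87.5
(1/8) * 120 = 15
New EstRTT = 87.5 + 15 = 102.5 ms -> 102.50 ms (2 dp)

102.50


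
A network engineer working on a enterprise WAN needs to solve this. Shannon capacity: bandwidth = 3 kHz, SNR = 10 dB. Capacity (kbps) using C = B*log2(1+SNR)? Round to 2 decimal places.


Given: B = 3 kHz, SNR = 10 dB
SNR linear = 10^(10/10) = 10
1 + SNR = 11
log2(11) = 3.4594316186
C = 3 * 1000 * 3.4594316186 = 10378.2949 bps
C = 10.378295 kbps -> 10.38 kbps (2 dp)

10.38


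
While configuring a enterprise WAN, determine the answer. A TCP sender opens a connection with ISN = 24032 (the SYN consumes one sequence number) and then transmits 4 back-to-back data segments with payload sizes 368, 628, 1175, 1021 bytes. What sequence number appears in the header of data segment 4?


The SYN occupies sequence number ISN = 24032, so the first data byte is ISN + 1 = 24033.
SEQ of data segment i = (ISN + 1) + sum of payload sizes of segments 1..i-1.
Segment 1: SEQ = 24033, payload = 368 bytes
Segment 2: SEQ = 24401, payload = 628 bytes
Segment 3: SEQ = 25029, payload = 1175 bytes
Segment 4: SEQ = 26204, payload = 1021 bytes
SEQ of segment 4 = 24033 + 368 + 628 + 1175 = 26204

26204


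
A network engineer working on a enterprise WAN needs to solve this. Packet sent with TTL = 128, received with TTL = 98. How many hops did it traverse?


Given: initial TTL = 128, received TTL = 98
Hops = initial TTL - received TTL
Hops = 128 - 98 = 30

30


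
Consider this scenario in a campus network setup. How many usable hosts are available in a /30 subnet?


Given: subnet mask /30
Host bits = 32 - 30 = 2
Total addresses = 2^2 = 4
Usable hosts = 4 - 2 (network + broadcast) = 2

2


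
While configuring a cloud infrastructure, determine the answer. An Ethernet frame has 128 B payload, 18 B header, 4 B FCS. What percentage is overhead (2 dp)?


Given: payload = 128 B, header = 18 B, trailer = 4 B
Overhead bytes = header + trailer = 18 + 4 = 22
Total frame = payload + overhead = 128 + 22 = 150
Overhead % = 22 / 150 * 100 = 14.6667% -> 14.67% (2 dp)

14.67


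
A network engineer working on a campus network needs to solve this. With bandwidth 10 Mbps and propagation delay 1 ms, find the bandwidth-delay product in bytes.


Given: bandwidth = 10 Mbps, delay = 1 ms
BDP in bits = 10 * 10^6 * 1 / 1000
BDP in bits = 10000
BDP in bytes = 10000 / 8 = 1250

1250


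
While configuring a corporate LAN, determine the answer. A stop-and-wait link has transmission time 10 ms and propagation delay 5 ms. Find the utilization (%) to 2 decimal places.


Given: Ttrans = 10 ms, Tprop = 5 ms
RTT = 2 * Tprop = 2 * 5 = 10 ms
U = Ttrans / (Ttrans + RTT)
U = 10 / (10 + 10)
U = 10 / 20 = 0.5
U% = 50.00%

50.00


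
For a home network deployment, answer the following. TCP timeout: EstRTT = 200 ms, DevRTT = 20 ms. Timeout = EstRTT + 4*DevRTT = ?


Given: EstRTT = 200 ms, DevRTT = 20 ms
Timeout = EstRTT + 4 * DevRTT
4 * DevRTT = 4 * 20 = 80
Timeout = 200 + 80 = 280 ms

280


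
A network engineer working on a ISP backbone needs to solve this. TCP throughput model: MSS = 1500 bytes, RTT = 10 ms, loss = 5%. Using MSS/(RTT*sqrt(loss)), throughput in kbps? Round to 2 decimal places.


Given: MSS = 1500 bytes, RTT = 10 ms, loss = 5%
RTT in seconds = 10 / 1000 = 0.01
Loss rate = 5% = 0.05
sqrt(loss) = sqrt(0.05) = 0.223606797750
Throughput (bytes/s) = 1500 / (0.01 * 0.223606797750) = 670820.3932
Throughput (kbps) = 670820.3932 * 8 / 1000 = 5366.563146 -> 5366.56 kbps (2 dp)

5366.56
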